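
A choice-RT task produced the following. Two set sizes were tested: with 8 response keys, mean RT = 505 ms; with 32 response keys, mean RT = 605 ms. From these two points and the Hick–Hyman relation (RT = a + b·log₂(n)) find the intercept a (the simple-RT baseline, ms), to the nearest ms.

355 ms

b = (RT₂ − RT₁)/(log₂ n₂ − log₂ n₁) = (605 − 505)/(5 − 3) = 50 ms/bit.
Intercept: a = 505 − 50·log₂(8) = 355.000 ms.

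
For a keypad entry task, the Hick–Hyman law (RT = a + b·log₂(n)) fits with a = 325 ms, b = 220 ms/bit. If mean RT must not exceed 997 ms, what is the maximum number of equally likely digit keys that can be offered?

Set 325 + 220·log₂ n ≤ 997 → log₂ n ≤ (997 − 325)/220 = 3.0545.
So n ≤ 2^3.0545 = 8.308; the largest integer n is 8.

8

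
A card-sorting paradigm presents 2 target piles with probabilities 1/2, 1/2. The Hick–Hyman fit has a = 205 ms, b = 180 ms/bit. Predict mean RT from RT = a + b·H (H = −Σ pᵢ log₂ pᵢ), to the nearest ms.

385 ms

Each term −pᵢ log₂ pᵢ: 0.5·1 + 0.5·1; summed, H = 1.000 bits.
Mean RT = a + bH = 205 + 180·1.000 = 385.00 ms.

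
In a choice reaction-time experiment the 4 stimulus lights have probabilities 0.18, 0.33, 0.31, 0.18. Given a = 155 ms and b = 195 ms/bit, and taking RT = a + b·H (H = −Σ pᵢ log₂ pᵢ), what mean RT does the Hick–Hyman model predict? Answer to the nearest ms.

534 ms

Entropy contributions −pᵢ log₂ pᵢ: 0.4453, 0.5278, 0.5238, 0.4453; sum H = 1.9422 bits.
RT = a + bH = 155 + 195·1.9422 = 533.74 ms.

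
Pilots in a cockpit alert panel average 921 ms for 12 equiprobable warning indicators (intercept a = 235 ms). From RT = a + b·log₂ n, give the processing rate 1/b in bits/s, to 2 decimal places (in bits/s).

Choice component = 921 − 235 = 686 ms over log₂(12) = 3.5850 bits.
b = 686 / 3.5850 = 191.355 ms/bit, so 1/b = 5.226 bits/s.

5.23 bits/s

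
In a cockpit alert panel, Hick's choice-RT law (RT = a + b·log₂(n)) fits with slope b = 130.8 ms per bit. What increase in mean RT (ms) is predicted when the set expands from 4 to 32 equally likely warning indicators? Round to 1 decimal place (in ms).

392.4 ms

Only the slope matters, since a is common to both: ΔRT = b·log₂(n₂/n₁).
log₂(32) − log₂(4) = log₂(32/4) = log₂(8) = 3.
ΔRT = 130.8 × 3.0000 = 392.400 ms.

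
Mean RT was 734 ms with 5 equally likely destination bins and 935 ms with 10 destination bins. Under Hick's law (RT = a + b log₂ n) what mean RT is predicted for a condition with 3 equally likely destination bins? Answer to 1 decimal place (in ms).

RT is linear in log₂ n, so two points fix the line:
  b = (935 − 734) / (log₂ 10 − log₂ 5) = 201 / (3.3219 − 2.3219) = 201.000 ms/bit
  a = 734 − 201.000 × 2.3219 = 267.292 ms
Then RT(3) = 267.292 + 201.000 × log₂ 3 = 267.292 + 201.000 × 1.5850 ≈ 585.870 ms.

585.9 ms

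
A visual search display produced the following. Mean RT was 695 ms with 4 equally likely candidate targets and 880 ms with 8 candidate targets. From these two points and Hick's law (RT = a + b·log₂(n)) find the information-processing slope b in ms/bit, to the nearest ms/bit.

185 ms/bit

b = (RT₂ − RT₁)/(log₂ n₂ − log₂ n₁) = (880 − 695)/(3 − 2) = 185 ms/bit.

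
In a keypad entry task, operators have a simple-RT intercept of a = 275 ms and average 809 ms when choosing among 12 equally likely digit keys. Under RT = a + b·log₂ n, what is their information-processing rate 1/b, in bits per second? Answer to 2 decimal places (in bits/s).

6.71 bits/s

b = (809 − 275)/log₂ 12 = 534/3.5850 = 148.956 ms per bit = 0.14896 s/bit; the reciprocal is 6.713 bits/s.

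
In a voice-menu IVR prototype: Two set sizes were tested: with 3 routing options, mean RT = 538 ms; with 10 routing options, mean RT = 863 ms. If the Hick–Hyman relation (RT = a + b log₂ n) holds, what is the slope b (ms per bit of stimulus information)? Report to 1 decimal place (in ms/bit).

Slope: b = (863 − 538) / (log₂ 10 − log₂ 3) = 325/1.7370 = 187.108 ms/bit.

187.1 ms/bit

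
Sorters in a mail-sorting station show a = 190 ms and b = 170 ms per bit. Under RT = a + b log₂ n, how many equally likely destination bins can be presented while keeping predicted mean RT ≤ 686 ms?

7

Set 190 + 170·log₂ n ≤ 686 → log₂ n ≤ (686 − 190)/170 = 2.9176.
So n ≤ 2^2.9176 = 7.556; the largest integer n is 7.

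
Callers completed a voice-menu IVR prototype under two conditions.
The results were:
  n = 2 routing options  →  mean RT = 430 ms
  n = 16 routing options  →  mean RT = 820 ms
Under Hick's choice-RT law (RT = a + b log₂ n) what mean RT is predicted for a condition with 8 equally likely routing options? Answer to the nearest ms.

690 ms

Fit slope and intercept:
  b = (820 − 430) / (log₂ 16 − log₂ 2) = 390 / (4 − 1) = 130 ms/bit
  a = 430 − 130 × 1 = 300 ms
Then RT(8) = 300 + 130 × log₂ 8 = 300 + 130 × 3 ≈ 690.000 ms.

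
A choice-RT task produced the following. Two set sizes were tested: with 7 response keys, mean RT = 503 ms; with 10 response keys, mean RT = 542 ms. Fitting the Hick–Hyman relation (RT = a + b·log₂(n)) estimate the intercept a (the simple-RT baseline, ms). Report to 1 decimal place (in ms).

290.2 ms

The slope on a log₂ axis is (542 − 503) / (3.3219 − 2.8074) = 75.791 ms/bit.
a = RT₁ − b·log₂ n₁ = 503 − 75.791 × 2.8074 = 290.228 ms.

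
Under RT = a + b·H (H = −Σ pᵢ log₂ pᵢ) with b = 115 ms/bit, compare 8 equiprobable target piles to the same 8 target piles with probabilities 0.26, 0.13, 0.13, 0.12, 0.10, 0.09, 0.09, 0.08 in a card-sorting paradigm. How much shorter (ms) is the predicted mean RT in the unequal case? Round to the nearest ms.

13 ms

The RT saving is b·ΔH. Equiprobable H₀ = log₂(8) = 3.0000 bits; with the given probabilities H = 2.8867 bits.
b·(H₀ − H) = 115 × (3.0000 − 2.8867) = 13.03 ms.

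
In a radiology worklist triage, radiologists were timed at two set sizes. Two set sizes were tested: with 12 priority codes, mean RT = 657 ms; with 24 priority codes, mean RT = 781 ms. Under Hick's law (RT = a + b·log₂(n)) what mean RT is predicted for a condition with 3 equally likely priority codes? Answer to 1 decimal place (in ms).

RT is linear in log₂ n, so two points fix the line:
  b = (781 − 657) / (log₂ 24 − log₂ 12) = 124 / (4.5850 − 3.5850) = 124.000 ms/bit
  a = 657 − 124.000 × 3.5850 = 212.465 ms
Then RT(3) = 212.465 + 124.000 × log₂ 3 = 212.465 + 124.000 × 1.5850 ≈ 409.000 ms.

409.0 ms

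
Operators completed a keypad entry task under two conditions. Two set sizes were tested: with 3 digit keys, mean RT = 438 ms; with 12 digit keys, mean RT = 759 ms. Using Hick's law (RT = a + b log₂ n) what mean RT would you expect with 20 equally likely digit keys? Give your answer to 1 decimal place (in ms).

Solve the two-equation system in a and b:
  b = (759 − 438) / (log₂ 12 − log₂ 3) = 321 / (3.5850 − 1.5850) = 160.500 ms/bit
  a = 438 − 160.500 × 1.5850 = 183.614 ms
Then RT(20) = 183.614 + 160.500 × log₂ 20 = 183.614 + 160.500 × 4.3219 ≈ 877.283 ms.

877.3 ms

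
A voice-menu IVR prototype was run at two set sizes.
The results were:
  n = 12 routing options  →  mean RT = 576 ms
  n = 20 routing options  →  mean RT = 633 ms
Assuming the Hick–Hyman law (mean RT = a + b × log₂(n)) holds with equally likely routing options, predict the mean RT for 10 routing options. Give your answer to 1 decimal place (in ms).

Solve the two-equation system in a and b:
  b = (633 − 576) / (log₂ 20 − log₂ 12) = 57 / (4.3219 − 3.5850) = 77.344 ms/bit
  a = 576 − 77.344 × 3.5850 = 298.724 ms
Then RT(10) = 298.724 + 77.344 × log₂ 10 = 298.724 + 77.344 × 3.3219 ≈ 555.656 ms.

555.7 ms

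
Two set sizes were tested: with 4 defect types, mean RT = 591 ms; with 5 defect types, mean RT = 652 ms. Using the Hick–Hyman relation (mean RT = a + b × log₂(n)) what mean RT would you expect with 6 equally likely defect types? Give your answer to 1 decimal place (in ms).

Solve the two-equation system in a and b:
  b = (652 − 591) / (log₂ 5 − log₂ 4) = 61 / (2.3219 − 2) = 189.483 ms/bit
  a = 591 − 189.483 × 2 = 212.033 ms
Then RT(6) = 212.033 + 189.483 × log₂ 6 = 212.033 + 189.483 × 2.5850 ≈ 701.841 ms.

701.8 ms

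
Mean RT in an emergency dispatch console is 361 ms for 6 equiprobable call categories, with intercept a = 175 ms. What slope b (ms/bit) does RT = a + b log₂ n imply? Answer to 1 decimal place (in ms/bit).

72.0 ms/bit

log₂(6) = 2.5850 bits.
b = (RT − a)/log₂ n = (361 − 175) / 2.5850 = 71.955 ms/bit.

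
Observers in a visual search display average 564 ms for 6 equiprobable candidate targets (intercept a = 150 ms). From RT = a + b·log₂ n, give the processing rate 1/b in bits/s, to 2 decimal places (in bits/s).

b = (564 − 150)/log₂ 6 = 414/2.5850 = 160.157 ms per bit = 0.16016 s/bit; the reciprocal is 6.244 bits/s.

6.24 bits/s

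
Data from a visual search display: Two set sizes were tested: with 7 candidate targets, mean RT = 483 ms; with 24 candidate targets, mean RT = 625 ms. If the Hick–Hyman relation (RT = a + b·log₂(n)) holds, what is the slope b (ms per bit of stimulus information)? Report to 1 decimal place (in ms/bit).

Slope: b = (625 − 483) / (log₂ 24 − log₂ 7) = 142/1.7776 = 79.883 ms/bit.

79.9 ms/bit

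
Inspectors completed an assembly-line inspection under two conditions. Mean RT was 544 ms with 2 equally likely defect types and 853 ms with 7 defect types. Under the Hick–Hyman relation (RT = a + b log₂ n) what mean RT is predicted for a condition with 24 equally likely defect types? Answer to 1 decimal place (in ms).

1156.9 ms

With log₂ n on the abscissa the relation is linear; from the two conditions:
  b = (853 − 544) / (log₂ 7 − log₂ 2) = 309 / (2.8074 − 1) = 170.968 ms/bit
  a = 544 − 170.968 × 1 = 373.032 ms
Then RT(24) = 373.032 + 170.968 × log₂ 24 = 373.032 + 170.968 × 4.5850 ≈ 1156.914 ms.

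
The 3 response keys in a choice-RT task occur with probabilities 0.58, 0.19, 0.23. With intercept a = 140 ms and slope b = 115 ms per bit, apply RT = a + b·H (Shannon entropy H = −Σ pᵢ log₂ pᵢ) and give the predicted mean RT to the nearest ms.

H = 0.58·log₂(1/0.58) + 0.19·log₂(1/0.19) + 0.23·log₂(1/0.23) = 1.3987 bits.
RT = 140 + 115 × 1.3987 = 300.85 ms.

301 ms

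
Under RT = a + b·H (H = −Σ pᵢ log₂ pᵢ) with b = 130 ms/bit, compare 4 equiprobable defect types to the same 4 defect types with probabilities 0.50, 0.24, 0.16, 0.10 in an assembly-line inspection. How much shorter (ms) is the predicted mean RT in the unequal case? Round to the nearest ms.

Equiprobable entropy H₀ = log₂ 4 = 2.0000 bits.
Skewed entropy H = −Σ pᵢ log₂ pᵢ = 1.7493 bits.
ΔRT = b·(H₀ − H) = 130 × 0.2507 = 32.59 ms.

33 ms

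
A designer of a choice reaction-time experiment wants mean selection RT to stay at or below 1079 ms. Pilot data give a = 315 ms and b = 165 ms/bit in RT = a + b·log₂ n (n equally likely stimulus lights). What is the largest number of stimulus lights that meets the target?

Information budget: (1079 − 315)/165 = 4.6303 bits, so n ≤ 2^4.6303 = 24.766 → at most 24.

24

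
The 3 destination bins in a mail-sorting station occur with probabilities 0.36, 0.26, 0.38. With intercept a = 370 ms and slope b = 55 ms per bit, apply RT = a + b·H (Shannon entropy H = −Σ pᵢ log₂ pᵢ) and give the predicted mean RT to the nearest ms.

456 ms

H = 0.36·log₂(1/0.36) + 0.26·log₂(1/0.26) + 0.38·log₂(1/0.38) = 1.5664 bits.
RT = 370 + 55 × 1.5664 = 456.15 ms.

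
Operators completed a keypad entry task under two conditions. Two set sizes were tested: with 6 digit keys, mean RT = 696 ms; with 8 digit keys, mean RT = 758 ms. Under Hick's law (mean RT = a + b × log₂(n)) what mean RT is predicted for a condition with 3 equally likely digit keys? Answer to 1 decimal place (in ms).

546.6 ms

RT is linear in log₂ n, so two points fix the line:
  b = (758 − 696) / (log₂ 8 − log₂ 6) = 62 / (3 − 2.5850) = 149.384 ms/bit
  a = 696 − 149.384 × 2.5850 = 309.848 ms
Then RT(3) = 309.848 + 149.384 × log₂ 3 = 309.848 + 149.384 × 1.5850 ≈ 546.616 ms.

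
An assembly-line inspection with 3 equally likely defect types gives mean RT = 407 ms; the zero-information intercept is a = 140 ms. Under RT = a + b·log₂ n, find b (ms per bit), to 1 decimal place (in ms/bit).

168.5 ms/bit

log₂(3) = 1.5850 bits.
b = (RT − a)/log₂ n = (407 − 140) / 1.5850 = 168.458 ms/bit.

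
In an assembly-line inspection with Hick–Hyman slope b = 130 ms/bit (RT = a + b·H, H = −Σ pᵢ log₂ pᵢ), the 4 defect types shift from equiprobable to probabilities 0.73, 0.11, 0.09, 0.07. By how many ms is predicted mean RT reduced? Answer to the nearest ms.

Equiprobable entropy H₀ = log₂ 4 = 2.0000 bits.
Skewed entropy H = −Σ pᵢ log₂ pᵢ = 1.2629 bits.
ΔRT = b·(H₀ − H) = 130 × 0.7371 = 95.82 ms.

96 ms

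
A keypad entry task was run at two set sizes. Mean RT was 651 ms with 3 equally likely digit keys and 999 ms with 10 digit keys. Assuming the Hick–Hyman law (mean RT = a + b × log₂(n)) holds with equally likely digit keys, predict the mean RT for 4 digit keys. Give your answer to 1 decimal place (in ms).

With log₂ n on the abscissa the relation is linear; from the two conditions:
  b = (999 − 651) / (log₂ 10 − log₂ 3) = 348 / (3.3219 − 1.5850) = 200.349 ms/bit
  a = 651 − 200.349 × 1.5850 = 333.454 ms
Then RT(4) = 333.454 + 200.349 × log₂ 4 = 333.454 + 200.349 × 2 ≈ 734.153 ms.

734.2 ms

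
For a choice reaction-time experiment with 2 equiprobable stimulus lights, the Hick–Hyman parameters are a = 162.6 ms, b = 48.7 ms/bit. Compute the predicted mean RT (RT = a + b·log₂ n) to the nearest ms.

211 ms

log₂(2) = 1 bits, so RT = 162.6 + 48.7 × 1 ≈ 211.300 ms.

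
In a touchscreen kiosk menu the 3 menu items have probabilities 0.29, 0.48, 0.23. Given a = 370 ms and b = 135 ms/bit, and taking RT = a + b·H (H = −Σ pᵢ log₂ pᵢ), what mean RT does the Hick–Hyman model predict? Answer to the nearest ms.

Entropy contributions −pᵢ log₂ pᵢ: 0.5179, 0.5083, 0.4877; sum H = 1.5138 bits.
RT = a + bH = 370 + 135·1.5138 = 574.37 ms.

574 ms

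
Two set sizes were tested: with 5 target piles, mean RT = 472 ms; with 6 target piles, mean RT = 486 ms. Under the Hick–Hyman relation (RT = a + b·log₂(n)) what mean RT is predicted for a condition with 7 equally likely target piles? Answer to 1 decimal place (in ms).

497.8 ms

RT is linear in log₂ n, so two points fix the line:
  b = (486 − 472) / (log₂ 6 − log₂ 5) = 14 / (2.5850 − 2.3219) = 53.225 ms/bit
  a = 472 − 53.225 × 2.3219 = 348.415 ms
Then RT(7) = 348.415 + 53.225 × log₂ 7 = 348.415 + 53.225 × 2.8074 ≈ 497.837 ms.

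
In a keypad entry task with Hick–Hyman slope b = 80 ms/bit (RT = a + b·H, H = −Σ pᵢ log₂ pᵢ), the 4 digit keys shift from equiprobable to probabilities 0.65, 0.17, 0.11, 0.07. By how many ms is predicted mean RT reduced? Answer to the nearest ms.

43 ms

The RT saving is b·ΔH. Equiprobable H₀ = log₂(4) = 2.0000 bits; with the given probabilities H = 1.4574 bits.
b·(H₀ − H) = 80 × (2.0000 − 1.4574) = 43.41 ms.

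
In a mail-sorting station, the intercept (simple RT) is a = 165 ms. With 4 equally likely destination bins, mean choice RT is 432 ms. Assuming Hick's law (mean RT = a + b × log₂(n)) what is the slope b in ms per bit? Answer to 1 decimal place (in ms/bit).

133.5 ms/bit

4 alternatives carry log₂ 4 = 2 bits; the choice cost is 432 − 165 = 267 ms, so b = 267/2 = 133.500 ms/bit.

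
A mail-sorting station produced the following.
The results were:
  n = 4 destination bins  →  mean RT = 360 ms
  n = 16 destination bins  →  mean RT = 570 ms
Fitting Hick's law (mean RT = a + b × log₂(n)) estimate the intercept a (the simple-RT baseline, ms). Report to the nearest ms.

The slope on a log₂ axis is (570 − 360) / (4 − 2) = 105 ms/bit.
a = RT₁ − b·log₂ n₁ = 360 − 105 × 2 = 150.000 ms.

150 ms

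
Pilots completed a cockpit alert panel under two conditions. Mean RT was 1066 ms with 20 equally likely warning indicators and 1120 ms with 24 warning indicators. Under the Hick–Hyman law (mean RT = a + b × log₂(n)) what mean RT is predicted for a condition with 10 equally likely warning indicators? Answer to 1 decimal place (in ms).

Fit slope and intercept:
  b = (1120 − 1066) / (log₂ 24 − log₂ 20) = 54 / (4.5850 − 4.3219) = 205.296 ms/bit
  a = 1066 − 205.296 × 4.3219 = 178.724 ms
Then RT(10) = 178.724 + 205.296 × log₂ 10 = 178.724 + 205.296 × 3.3219 ≈ 860.704 ms.

860.7 ms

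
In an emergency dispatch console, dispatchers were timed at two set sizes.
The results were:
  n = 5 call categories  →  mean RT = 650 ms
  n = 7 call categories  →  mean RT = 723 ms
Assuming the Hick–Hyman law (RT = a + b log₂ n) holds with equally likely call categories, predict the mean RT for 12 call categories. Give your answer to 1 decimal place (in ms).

RT is linear in log₂ n, so two points fix the line:
  b = (723 − 650) / (log₂ 7 − log₂ 5) = 73 / (2.8074 − 2.3219) = 150.383 ms/bit
  a = 650 − 150.383 × 2.3219 = 300.821 ms
Then RT(12) = 300.821 + 150.383 × log₂ 12 = 300.821 + 150.383 × 3.5850 ≈ 839.939 ms.

839.9 ms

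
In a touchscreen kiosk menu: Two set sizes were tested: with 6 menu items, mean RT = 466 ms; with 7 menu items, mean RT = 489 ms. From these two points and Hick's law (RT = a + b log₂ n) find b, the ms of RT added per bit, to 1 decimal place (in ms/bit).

b = (RT₂ − RT₁)/(log₂ n₂ − log₂ n₁) = (489 − 466)/(2.8074 − 2.5850) = 103.421 ms/bit.

103.4 ms/bit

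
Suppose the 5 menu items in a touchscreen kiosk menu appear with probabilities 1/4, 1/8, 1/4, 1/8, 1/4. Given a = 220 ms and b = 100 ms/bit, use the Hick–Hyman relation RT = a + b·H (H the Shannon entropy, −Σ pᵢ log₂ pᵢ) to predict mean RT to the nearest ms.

Each term −pᵢ log₂ pᵢ: 0.25·2 + 0.125·3 + 0.25·2 + 0.125·3 + 0.25·2; summed, H = 2.250 bits.
Mean RT = a + bH = 220 + 100·2.250 = 445.00 ms.

445 ms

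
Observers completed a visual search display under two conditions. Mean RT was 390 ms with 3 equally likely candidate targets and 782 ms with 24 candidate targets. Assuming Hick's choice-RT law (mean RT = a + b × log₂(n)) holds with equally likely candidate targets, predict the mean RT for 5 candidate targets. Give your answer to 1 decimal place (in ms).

486.3 ms

Solve the two-equation system in a and b:
  b = (782 − 390) / (log₂ 24 − log₂ 3) = 392 / (4.5850 − 1.5850) = 130.667 ms/bit
  a = 390 − 130.667 × 1.5850 = 182.898 ms
Then RT(5) = 182.898 + 130.667 × log₂ 5 = 182.898 + 130.667 × 2.3219 ≈ 486.297 ms.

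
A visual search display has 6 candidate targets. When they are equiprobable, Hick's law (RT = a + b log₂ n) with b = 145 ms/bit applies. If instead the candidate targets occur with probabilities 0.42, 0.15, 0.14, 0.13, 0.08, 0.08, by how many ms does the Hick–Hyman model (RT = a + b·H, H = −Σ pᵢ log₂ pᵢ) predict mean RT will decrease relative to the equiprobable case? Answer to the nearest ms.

The RT saving is b·ΔH. Equiprobable H₀ = log₂(6) = 2.5850 bits; with the given probabilities H = 2.2990 bits.
b·(H₀ − H) = 145 × (2.5850 − 2.2990) = 41.47 ms.

41 ms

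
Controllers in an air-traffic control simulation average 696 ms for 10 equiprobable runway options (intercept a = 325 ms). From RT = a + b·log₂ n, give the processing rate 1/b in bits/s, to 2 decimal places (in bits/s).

8.95 bits/s

Choice component = 696 − 325 = 371 ms over log₂(10) = 3.3219 bits.
b = 371 / 3.3219 = 111.682 ms/bit, so 1/b = 8.954 bits/s.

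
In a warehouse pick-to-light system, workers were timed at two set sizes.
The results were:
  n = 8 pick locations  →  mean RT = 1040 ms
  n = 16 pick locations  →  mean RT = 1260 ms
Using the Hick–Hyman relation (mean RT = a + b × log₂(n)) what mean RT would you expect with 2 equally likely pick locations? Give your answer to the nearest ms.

With log₂ n on the abscissa the relation is linear; from the two conditions:
  b = (1260 − 1040) / (log₂ 16 − log₂ 8) = 220 / (4 − 3) = 220 ms/bit
  a = 1040 − 220 × 3 = 380 ms
Then RT(2) = 380 + 220 × log₂ 2 = 380 + 220 × 1 ≈ 600.000 ms.

600 ms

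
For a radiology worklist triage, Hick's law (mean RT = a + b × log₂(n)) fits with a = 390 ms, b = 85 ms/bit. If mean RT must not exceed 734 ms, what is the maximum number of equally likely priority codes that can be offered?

16

85·log₂ n ≤ 734 − 390 = 344, giving log₂ n ≤ 4.0471 and n ≤ 16.531. The largest whole number is 16.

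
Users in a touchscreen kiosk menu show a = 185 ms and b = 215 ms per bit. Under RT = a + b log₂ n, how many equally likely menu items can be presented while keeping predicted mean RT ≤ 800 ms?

7

215·log₂ n ≤ 800 − 185 = 615, giving log₂ n ≤ 2.8605 and n ≤ 7.262. The largest whole number is 7.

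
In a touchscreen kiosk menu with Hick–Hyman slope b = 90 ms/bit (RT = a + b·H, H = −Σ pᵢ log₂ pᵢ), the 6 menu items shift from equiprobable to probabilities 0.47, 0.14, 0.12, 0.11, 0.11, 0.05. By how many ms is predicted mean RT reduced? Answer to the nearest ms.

35 ms

The RT saving is b·ΔH. Equiprobable H₀ = log₂(6) = 2.5850 bits; with the given probabilities H = 2.1928 bits.
b·(H₀ − H) = 90 × (2.5850 − 2.1928) = 35.29 ms.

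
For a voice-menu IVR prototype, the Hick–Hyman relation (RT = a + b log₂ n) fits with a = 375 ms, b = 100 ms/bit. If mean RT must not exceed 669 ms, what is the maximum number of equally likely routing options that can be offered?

7

Information budget: (669 − 375)/100 = 2.9400 bits, so n ≤ 2^2.9400 = 7.674 → at most 7.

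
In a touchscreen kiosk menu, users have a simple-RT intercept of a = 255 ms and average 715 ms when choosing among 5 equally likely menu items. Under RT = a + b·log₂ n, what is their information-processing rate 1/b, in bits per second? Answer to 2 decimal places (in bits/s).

b = (715 − 255)/log₂ 5 = 460/2.3219 = 198.111 ms per bit = 0.19811 s/bit; the reciprocal is 5.048 bits/s.

5.05 bits/s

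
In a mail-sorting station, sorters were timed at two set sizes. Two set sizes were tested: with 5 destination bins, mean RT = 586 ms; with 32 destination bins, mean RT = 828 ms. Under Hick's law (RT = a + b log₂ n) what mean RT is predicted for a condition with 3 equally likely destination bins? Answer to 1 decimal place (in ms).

RT is linear in log₂ n, so two points fix the line:
  b = (828 − 586) / (log₂ 32 − log₂ 5) = 242 / (5 − 2.3219) = 90.364 ms/bit
  a = 586 − 90.364 × 2.3219 = 376.182 ms
Then RT(3) = 376.182 + 90.364 × log₂ 3 = 376.182 + 90.364 × 1.5850 ≈ 519.405 ms.

519.4 ms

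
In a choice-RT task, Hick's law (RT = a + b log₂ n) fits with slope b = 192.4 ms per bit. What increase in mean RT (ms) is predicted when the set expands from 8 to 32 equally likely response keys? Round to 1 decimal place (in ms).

384.8 ms

Only the slope matters, since a is common to both: ΔRT = b·log₂(n₂/n₁).
log₂(32) − log₂(8) = log₂(32/8) = log₂(4) = 2.
ΔRT = 192.4 × 2.0000 = 384.800 ms.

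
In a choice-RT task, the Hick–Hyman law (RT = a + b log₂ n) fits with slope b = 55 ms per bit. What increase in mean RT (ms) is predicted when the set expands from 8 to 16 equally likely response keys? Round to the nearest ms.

55 ms

The intercept a cancels: ΔRT = b·(log₂ n₂ − log₂ n₁) = b·log₂(n₂/n₁).
log₂(16) − log₂(8) = log₂(16/8) = log₂(2) = 1.
ΔRT = 55 × 1.0000 = 55.000 ms.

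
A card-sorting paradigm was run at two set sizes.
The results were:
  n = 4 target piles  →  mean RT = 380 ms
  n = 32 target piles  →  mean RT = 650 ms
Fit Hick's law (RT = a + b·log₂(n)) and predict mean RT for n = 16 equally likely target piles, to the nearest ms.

Solve the two-equation system in a and b:
  b = (650 − 380) / (log₂ 32 − log₂ 4) = 270 / (5 − 2) = 90 ms/bit
  a = 380 − 90 × 2 = 200 ms
Then RT(16) = 200 + 90 × log₂ 16 = 200 + 90 × 4 ≈ 560.000 ms.

560 ms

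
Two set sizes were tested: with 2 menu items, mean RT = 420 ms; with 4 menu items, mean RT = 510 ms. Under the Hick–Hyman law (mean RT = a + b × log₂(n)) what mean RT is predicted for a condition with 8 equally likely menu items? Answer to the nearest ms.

RT is linear in log₂ n, so two points fix the line:
  b = (510 − 420) / (log₂ 4 − log₂ 2) = 90 / (2 − 1) = 90 ms/bit
  a = 420 − 90 × 1 = 330 ms
Then RT(8) = 330 + 90 × log₂ 8 = 330 + 90 × 3 ≈ 600.000 ms.

600 ms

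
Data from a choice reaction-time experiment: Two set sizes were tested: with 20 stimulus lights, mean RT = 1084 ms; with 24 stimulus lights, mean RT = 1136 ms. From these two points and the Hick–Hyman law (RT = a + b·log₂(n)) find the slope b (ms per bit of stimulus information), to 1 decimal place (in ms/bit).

b = (RT₂ − RT₁)/(log₂ n₂ − log₂ n₁) = (1136 − 1084)/(4.5850 − 4.3219) = 197.693 ms/bit.

197.7 ms/bit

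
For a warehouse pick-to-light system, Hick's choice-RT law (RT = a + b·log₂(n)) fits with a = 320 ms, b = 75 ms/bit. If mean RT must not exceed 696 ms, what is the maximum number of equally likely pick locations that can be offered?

Information budget: (696 − 320)/75 = 5.0133 bits, so n ≤ 2^5.0133 = 32.297 → at most 32.

32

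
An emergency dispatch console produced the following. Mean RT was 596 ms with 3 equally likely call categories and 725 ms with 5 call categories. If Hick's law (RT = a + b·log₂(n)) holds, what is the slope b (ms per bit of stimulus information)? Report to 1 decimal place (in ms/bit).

175.0 ms/bit

Slope: b = (725 − 596) / (log₂ 5 − log₂ 3) = 129/0.7370 = 175.042 ms/bit.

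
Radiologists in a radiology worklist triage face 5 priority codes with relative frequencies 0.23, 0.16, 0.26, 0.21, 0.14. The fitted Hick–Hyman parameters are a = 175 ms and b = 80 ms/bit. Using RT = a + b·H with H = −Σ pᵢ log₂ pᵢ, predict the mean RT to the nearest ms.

358 ms

Entropy contributions −pᵢ log₂ pᵢ: 0.4877, 0.4230, 0.5053, 0.4728, 0.3971; sum H = 2.2859 bits.
RT = a + bH = 175 + 80·2.2859 = 357.87 ms.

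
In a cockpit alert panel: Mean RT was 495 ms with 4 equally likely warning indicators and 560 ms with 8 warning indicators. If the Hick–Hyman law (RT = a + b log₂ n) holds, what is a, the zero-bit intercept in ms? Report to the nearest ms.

365 ms

b = (RT₂ − RT₁)/(log₂ n₂ − log₂ n₁) = (560 − 495)/(3 − 2) = 65 ms/bit.
Intercept: a = 495 − 65·log₂(4) = 365.000 ms.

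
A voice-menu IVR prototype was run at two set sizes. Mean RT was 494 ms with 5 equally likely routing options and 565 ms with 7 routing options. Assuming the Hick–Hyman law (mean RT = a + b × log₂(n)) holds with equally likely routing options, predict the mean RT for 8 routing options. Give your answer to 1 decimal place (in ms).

With log₂ n on the abscissa the relation is linear; from the two conditions:
  b = (565 − 494) / (log₂ 7 − log₂ 5) = 71 / (2.8074 − 2.3219) = 146.263 ms/bit
  a = 494 − 146.263 × 2.3219 = 154.388 ms
Then RT(8) = 154.388 + 146.263 × log₂ 8 = 154.388 + 146.263 × 3 ≈ 593.177 ms.

593.2 ms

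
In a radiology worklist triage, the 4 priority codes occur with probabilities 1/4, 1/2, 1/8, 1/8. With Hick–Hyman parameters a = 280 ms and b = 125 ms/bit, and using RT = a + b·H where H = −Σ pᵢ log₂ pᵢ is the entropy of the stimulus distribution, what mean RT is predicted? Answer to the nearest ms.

Each term −pᵢ log₂ pᵢ: 0.25·2 + 0.5·1 + 0.125·3 + 0.125·3; summed, H = 1.750 bits.
Mean RT = a + bH = 280 + 125·1.750 = 498.75 ms.

499 ms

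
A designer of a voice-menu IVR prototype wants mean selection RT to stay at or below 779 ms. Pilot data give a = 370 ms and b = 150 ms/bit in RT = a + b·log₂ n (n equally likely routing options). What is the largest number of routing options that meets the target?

6

Information budget: (779 − 370)/150 = 2.7267 bits, so n ≤ 2^2.7267 = 6.619 → at most 6.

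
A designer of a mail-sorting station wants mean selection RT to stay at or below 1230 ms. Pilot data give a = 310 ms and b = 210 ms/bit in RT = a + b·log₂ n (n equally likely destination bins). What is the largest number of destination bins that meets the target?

Information budget: (1230 − 310)/210 = 4.3810 bits, so n ≤ 2^4.3810 = 20.835 → at most 20.

20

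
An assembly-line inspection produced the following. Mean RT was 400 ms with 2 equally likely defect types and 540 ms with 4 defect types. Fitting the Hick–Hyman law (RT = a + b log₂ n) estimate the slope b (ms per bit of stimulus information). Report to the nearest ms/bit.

Slope: b = (540 − 400) / (log₂ 4 − log₂ 2) = 140/1.0000 = 140 ms/bit.

140 ms/bit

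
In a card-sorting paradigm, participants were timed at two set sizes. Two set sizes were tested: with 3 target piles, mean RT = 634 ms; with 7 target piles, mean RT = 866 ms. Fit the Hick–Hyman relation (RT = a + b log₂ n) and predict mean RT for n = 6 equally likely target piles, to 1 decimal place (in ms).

823.8 ms

With log₂ n on the abscissa the relation is linear; from the two conditions:
  b = (866 − 634) / (log₂ 7 − log₂ 3) = 232 / (2.8074 − 1.5850) = 189.792 ms/bit
  a = 634 − 189.792 × 1.5850 = 333.187 ms
Then RT(6) = 333.187 + 189.792 × log₂ 6 = 333.187 + 189.792 × 2.5850 ≈ 823.792 ms.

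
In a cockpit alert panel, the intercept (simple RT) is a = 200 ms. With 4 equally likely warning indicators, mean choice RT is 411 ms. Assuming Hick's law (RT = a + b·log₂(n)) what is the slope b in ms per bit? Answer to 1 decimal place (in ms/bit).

105.5 ms/bit

log₂(4) = 2 bits.
b = (RT − a)/log₂ n = (411 − 200) / 2 = 105.500 ms/bit.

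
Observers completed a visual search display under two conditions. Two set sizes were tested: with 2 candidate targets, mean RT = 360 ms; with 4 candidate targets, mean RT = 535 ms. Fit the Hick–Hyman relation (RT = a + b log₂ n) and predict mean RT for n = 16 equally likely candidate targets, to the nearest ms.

Fit slope and intercept:
  b = (535 − 360) / (log₂ 4 − log₂ 2) = 175 / (2 − 1) = 175 ms/bit
  a = 360 − 175 × 1 = 185 ms
Then RT(16) = 185 + 175 × log₂ 16 = 185 + 175 × 4 ≈ 885.000 ms.

885 ms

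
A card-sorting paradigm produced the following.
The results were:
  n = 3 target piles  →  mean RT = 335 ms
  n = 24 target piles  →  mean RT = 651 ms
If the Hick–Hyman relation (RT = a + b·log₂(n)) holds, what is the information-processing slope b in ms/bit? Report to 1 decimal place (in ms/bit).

The slope on a log₂ axis is (651 − 335) / (4.5850 − 1.5850) = 105.333 ms/bit.

105.3 ms/bit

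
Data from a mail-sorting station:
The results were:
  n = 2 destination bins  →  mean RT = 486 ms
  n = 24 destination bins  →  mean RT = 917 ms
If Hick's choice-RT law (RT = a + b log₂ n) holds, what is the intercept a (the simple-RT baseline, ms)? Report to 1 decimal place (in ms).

The slope on a log₂ axis is (917 − 486) / (4.5850 − 1) = 120.224 ms/bit.
a = RT₁ − b·log₂ n₁ = 486 − 120.224 × 1 = 365.776 ms.

365.8 ms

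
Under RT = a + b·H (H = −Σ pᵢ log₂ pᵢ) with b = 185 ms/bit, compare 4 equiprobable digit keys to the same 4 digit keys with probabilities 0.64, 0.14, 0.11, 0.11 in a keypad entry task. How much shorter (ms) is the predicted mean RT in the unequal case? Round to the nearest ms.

Equiprobable entropy H₀ = log₂ 4 = 2.0000 bits.
Skewed entropy H = −Σ pᵢ log₂ pᵢ = 1.5098 bits.
ΔRT = b·(H₀ − H) = 185 × 0.4902 = 90.70 ms.

91 ms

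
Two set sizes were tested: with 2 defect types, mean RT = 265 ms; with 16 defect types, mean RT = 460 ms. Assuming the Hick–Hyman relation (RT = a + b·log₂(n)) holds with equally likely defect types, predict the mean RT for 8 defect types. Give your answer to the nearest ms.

Solve the two-equation system in a and b:
  b = (460 − 265) / (log₂ 16 − log₂ 2) = 195 / (4 − 1) = 65 ms/bit
  a = 265 − 65 × 1 = 200 ms
Then RT(8) = 200 + 65 × log₂ 8 = 200 + 65 × 3 ≈ 395.000 ms.

395 ms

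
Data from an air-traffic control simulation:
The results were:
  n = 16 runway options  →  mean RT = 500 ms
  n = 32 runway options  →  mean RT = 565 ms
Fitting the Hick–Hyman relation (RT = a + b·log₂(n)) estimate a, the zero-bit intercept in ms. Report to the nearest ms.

b = (RT₂ − RT₁)/(log₂ n₂ − log₂ n₁) = (565 − 500)/(5 − 4) = 65 ms/bit.
Intercept: a = 500 − 65·log₂(16) = 240.000 ms.

240 ms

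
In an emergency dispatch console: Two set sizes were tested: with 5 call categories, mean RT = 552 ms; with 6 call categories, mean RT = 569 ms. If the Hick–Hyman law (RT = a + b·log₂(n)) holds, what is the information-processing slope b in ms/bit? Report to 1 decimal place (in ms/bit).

b = (RT₂ − RT₁)/(log₂ n₂ − log₂ n₁) = (569 − 552)/(2.5850 − 2.3219) = 64.630 ms/bit.

64.6 ms/bit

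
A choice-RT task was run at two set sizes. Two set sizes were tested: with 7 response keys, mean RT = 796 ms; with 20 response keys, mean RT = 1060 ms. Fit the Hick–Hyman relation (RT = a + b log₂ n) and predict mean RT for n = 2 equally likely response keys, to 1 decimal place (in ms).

Solve the two-equation system in a and b:
  b = (1060 − 796) / (log₂ 20 − log₂ 7) = 264 / (4.3219 − 2.8074) = 174.307 ms/bit
  a = 796 − 174.307 × 2.8074 = 306.660 ms
Then RT(2) = 306.660 + 174.307 × log₂ 2 = 306.660 + 174.307 × 1 ≈ 480.966 ms.

481.0 ms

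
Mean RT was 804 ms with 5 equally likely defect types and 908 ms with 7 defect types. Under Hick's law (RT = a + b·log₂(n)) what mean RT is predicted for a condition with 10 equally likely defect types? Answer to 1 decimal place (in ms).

1018.2 ms

Fit slope and intercept:
  b = (908 − 804) / (log₂ 7 − log₂ 5) = 104 / (2.8074 − 2.3219) = 214.244 ms/bit
  a = 804 − 214.244 × 2.3219 = 306.540 ms
Then RT(10) = 306.540 + 214.244 × log₂ 10 = 306.540 + 214.244 × 3.3219 ≈ 1018.244 ms.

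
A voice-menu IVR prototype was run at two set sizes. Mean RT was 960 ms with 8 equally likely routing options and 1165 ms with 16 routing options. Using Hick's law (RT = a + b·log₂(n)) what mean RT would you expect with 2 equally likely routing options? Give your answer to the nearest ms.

550 ms

RT is linear in log₂ n, so two points fix the line:
  b = (1165 − 960) / (log₂ 16 − log₂ 8) = 205 / (4 − 3) = 205 ms/bit
  a = 960 − 205 × 3 = 345 ms
Then RT(2) = 345 + 205 × log₂ 2 = 345 + 205 × 1 ≈ 550.000 ms.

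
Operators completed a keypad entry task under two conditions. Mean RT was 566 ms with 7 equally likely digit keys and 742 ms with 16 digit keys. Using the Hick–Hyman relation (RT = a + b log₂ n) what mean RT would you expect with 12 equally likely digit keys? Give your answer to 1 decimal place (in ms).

Solve the two-equation system in a and b:
  b = (742 − 566) / (log₂ 16 − log₂ 7) = 176 / (4 − 2.8074) = 147.571 ms/bit
  a = 566 − 147.571 × 2.8074 = 151.715 ms
Then RT(12) = 151.715 + 147.571 × log₂ 12 = 151.715 + 147.571 × 3.5850 ≈ 680.752 ms.

680.8 ms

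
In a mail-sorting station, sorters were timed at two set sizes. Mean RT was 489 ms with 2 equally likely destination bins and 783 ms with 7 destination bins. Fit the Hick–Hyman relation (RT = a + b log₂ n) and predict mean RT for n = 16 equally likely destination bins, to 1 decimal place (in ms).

977.0 ms

Fit slope and intercept:
  b = (783 − 489) / (log₂ 7 − log₂ 2) = 294 / (2.8074 − 1) = 162.669 ms/bit
  a = 489 − 162.669 × 1 = 326.331 ms
Then RT(16) = 326.331 + 162.669 × log₂ 16 = 326.331 + 162.669 × 4 ≈ 977.006 ms.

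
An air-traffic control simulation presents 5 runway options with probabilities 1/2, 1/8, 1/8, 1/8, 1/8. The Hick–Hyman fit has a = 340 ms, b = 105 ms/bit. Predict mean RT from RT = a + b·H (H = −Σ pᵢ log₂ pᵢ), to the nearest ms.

H = −Σ pᵢ log₂ pᵢ = 0.5·1 + 0.125·3 + 0.125·3 + 0.125·3 + 0.125·3 = 2.000 bits.
RT = 340 + 105 × 2.000 = 550.00 ms.

550 ms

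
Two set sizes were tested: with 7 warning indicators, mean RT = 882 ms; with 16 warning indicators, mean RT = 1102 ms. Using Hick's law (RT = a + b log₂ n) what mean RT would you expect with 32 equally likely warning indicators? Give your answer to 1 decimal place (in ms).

Fit slope and intercept:
  b = (1102 − 882) / (log₂ 16 − log₂ 7) = 220 / (4 − 2.8074) = 184.464 ms/bit
  a = 882 − 184.464 × 2.8074 = 364.144 ms
Then RT(32) = 364.144 + 184.464 × log₂ 32 = 364.144 + 184.464 × 5 ≈ 1286.464 ms.

1286.5 ms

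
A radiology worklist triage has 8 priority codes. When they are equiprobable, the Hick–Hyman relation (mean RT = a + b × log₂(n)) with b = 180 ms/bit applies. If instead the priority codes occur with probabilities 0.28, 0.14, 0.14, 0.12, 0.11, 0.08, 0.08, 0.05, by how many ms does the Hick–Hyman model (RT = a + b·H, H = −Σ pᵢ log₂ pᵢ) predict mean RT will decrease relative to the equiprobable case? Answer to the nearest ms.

32 ms

The RT saving is b·ΔH. Equiprobable H₀ = log₂(8) = 3.0000 bits; with the given probabilities H = 2.8249 bits.
b·(H₀ − H) = 180 × (3.0000 − 2.8249) = 31.52 ms.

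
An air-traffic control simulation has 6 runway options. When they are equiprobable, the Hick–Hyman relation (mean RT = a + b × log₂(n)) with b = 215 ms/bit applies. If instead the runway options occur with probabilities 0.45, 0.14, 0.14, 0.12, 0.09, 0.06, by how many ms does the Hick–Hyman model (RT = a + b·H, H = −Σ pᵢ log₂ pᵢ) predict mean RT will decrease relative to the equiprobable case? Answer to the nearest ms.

75 ms

The RT saving is b·ΔH. Equiprobable H₀ = log₂(6) = 2.5850 bits; with the given probabilities H = 2.2359 bits.
b·(H₀ − H) = 215 × (2.5850 − 2.2359) = 75.05 ms.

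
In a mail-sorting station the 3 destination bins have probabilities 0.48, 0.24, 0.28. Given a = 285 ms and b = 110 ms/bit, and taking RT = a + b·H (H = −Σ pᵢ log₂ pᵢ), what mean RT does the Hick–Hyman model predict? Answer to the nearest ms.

Entropy contributions −pᵢ log₂ pᵢ: 0.5083, 0.4941, 0.5142; sum H = 1.5166 bits.
RT = a + bH = 285 + 110·1.5166 = 451.83 ms.

452 ms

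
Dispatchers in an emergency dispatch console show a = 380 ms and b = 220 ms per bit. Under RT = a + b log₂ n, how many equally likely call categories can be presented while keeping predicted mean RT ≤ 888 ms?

Set 380 + 220·log₂ n ≤ 888 → log₂ n ≤ (888 − 380)/220 = 2.3091.
So n ≤ 2^2.3091 = 4.956; the largest integer n is 4.

4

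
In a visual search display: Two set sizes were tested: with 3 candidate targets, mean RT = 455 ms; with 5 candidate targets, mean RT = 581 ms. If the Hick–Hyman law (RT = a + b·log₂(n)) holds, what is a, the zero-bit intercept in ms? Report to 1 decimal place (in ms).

184.0 ms

The slope on a log₂ axis is (581 − 455) / (2.3219 − 1.5850) = 170.971 ms/bit.
Intercept: a = 455 − 170.971·log₂(3) = 184.017 ms.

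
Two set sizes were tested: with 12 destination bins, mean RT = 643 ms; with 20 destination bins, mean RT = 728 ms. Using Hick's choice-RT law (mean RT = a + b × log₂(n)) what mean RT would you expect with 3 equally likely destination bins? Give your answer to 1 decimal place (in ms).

412.3 ms

Solve the two-equation system in a and b:
  b = (728 − 643) / (log₂ 20 − log₂ 12) = 85 / (4.3219 − 3.5850) = 115.338 ms/bit
  a = 643 − 115.338 × 3.5850 = 229.518 ms
Then RT(3) = 229.518 + 115.338 × log₂ 3 = 229.518 + 115.338 × 1.5850 ≈ 412.324 ms.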